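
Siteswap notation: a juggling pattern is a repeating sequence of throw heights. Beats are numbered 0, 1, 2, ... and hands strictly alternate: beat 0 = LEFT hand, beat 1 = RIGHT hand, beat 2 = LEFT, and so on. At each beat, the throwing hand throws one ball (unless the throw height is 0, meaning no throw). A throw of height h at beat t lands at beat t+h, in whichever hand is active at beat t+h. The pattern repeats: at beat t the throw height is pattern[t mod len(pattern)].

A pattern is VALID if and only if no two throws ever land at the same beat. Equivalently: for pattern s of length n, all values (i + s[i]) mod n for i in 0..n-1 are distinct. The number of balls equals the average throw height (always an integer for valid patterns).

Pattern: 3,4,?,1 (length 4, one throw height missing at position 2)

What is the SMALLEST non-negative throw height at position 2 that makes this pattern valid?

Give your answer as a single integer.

Answer: 0

Derivation:
i=0: (0 + 3) mod 4 = 3
i=1: (1 + 4) mod 4 = 1
i=2: s[i]=? (unknown)
i=3: (3 + 1) mod 4 = 0
Known residues: [0, 1, 3]; need a permutation of 0..3, so missing residue r = 2
Need (2 + s) mod 4 = 2; smallest s = (2 - 2) mod 4 = 0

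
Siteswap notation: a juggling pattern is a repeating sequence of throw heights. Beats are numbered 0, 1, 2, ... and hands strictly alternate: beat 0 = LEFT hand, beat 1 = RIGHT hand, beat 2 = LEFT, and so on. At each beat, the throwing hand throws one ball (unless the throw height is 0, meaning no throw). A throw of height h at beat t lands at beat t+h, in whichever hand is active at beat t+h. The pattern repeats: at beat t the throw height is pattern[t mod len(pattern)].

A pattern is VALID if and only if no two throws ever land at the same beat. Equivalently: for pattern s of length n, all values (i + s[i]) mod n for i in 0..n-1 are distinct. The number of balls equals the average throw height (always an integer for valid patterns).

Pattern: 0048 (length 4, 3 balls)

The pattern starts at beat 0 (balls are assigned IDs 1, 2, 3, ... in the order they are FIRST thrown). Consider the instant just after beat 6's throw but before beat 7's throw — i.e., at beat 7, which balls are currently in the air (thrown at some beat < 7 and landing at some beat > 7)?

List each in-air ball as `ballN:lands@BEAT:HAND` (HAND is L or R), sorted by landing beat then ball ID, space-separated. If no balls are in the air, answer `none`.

Beat 2 (L): throw ball1 h=4 -> lands@6:L; in-air after throw: [b1@6:L]
Beat 3 (R): throw ball2 h=8 -> lands@11:R; in-air after throw: [b1@6:L b2@11:R]
Beat 6 (L): throw ball1 h=4 -> lands@10:L; in-air after throw: [b1@10:L b2@11:R]
Beat 7 (R): throw ball3 h=8 -> lands@15:R; in-air after throw: [b1@10:L b2@11:R b3@15:R]

Answer: ball1:lands@10:L ball2:lands@11:R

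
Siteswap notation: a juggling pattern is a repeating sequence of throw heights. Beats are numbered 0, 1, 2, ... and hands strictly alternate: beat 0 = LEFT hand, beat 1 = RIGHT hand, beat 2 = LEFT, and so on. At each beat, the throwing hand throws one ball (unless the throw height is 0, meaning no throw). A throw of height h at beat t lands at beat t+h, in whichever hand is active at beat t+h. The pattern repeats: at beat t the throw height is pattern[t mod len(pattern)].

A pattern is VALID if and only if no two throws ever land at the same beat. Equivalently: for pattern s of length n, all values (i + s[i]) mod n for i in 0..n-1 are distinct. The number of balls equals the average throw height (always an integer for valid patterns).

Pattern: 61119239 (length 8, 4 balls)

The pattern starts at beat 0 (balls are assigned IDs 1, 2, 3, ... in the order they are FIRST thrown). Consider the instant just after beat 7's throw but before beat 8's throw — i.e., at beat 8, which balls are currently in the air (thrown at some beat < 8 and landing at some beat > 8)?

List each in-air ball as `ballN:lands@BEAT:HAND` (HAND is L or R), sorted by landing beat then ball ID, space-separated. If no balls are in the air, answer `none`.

Beat 0 (L): throw ball1 h=6 -> lands@6:L; in-air after throw: [b1@6:L]
Beat 1 (R): throw ball2 h=1 -> lands@2:L; in-air after throw: [b2@2:L b1@6:L]
Beat 2 (L): throw ball2 h=1 -> lands@3:R; in-air after throw: [b2@3:R b1@6:L]
Beat 3 (R): throw ball2 h=1 -> lands@4:L; in-air after throw: [b2@4:L b1@6:L]
Beat 4 (L): throw ball2 h=9 -> lands@13:R; in-air after throw: [b1@6:L b2@13:R]
Beat 5 (R): throw ball3 h=2 -> lands@7:R; in-air after throw: [b1@6:L b3@7:R b2@13:R]
Beat 6 (L): throw ball1 h=3 -> lands@9:R; in-air after throw: [b3@7:R b1@9:R b2@13:R]
Beat 7 (R): throw ball3 h=9 -> lands@16:L; in-air after throw: [b1@9:R b2@13:R b3@16:L]
Beat 8 (L): throw ball4 h=6 -> lands@14:L; in-air after throw: [b1@9:R b2@13:R b4@14:L b3@16:L]

Answer: ball1:lands@9:R ball2:lands@13:R ball3:lands@16:L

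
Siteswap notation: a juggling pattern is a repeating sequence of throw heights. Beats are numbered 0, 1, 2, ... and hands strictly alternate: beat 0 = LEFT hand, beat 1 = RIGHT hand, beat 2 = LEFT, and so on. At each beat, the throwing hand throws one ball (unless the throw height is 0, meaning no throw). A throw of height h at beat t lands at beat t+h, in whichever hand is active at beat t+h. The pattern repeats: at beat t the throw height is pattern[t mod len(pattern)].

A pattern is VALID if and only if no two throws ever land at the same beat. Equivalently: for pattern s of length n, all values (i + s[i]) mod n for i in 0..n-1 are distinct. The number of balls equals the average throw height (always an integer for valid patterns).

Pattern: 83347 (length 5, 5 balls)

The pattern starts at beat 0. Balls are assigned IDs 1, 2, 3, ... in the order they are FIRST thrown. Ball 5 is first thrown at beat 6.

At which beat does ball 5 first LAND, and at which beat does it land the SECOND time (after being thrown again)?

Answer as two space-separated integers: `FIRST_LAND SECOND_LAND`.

Beat 0 (L): throw ball1 h=8 -> lands@8:L; in-air after throw: [b1@8:L]
Beat 1 (R): throw ball2 h=3 -> lands@4:L; in-air after throw: [b2@4:L b1@8:L]
Beat 2 (L): throw ball3 h=3 -> lands@5:R; in-air after throw: [b2@4:L b3@5:R b1@8:L]
Beat 3 (R): throw ball4 h=4 -> lands@7:R; in-air after throw: [b2@4:L b3@5:R b4@7:R b1@8:L]
Beat 4 (L): throw ball2 h=7 -> lands@11:R; in-air after throw: [b3@5:R b4@7:R b1@8:L b2@11:R]
Beat 5 (R): throw ball3 h=8 -> lands@13:R; in-air after throw: [b4@7:R b1@8:L b2@11:R b3@13:R]
Beat 6 (L): throw ball5 h=3 -> lands@9:R; in-air after throw: [b4@7:R b1@8:L b5@9:R b2@11:R b3@13:R]
Beat 7 (R): throw ball4 h=3 -> lands@10:L; in-air after throw: [b1@8:L b5@9:R b4@10:L b2@11:R b3@13:R]
Beat 8 (L): throw ball1 h=4 -> lands@12:L; in-air after throw: [b5@9:R b4@10:L b2@11:R b1@12:L b3@13:R]
Beat 9 (R): throw ball5 h=7 -> lands@16:L; in-air after throw: [b4@10:L b2@11:R b1@12:L b3@13:R b5@16:L]
Beat 10 (L): throw ball4 h=8 -> lands@18:L; in-air after throw: [b2@11:R b1@12:L b3@13:R b5@16:L b4@18:L]
Beat 11 (R): throw ball2 h=3 -> lands@14:L; in-air after throw: [b1@12:L b3@13:R b2@14:L b5@16:L b4@18:L]
Beat 12 (L): throw ball1 h=3 -> lands@15:R; in-air after throw: [b3@13:R b2@14:L b1@15:R b5@16:L b4@18:L]
Beat 13 (R): throw ball3 h=4 -> lands@17:R; in-air after throw: [b2@14:L b1@15:R b5@16:L b3@17:R b4@18:L]
Ball 5: thrown@6 h=3 -> first land @9; rethrown@9 h=7 -> second land @16

Answer: 9 16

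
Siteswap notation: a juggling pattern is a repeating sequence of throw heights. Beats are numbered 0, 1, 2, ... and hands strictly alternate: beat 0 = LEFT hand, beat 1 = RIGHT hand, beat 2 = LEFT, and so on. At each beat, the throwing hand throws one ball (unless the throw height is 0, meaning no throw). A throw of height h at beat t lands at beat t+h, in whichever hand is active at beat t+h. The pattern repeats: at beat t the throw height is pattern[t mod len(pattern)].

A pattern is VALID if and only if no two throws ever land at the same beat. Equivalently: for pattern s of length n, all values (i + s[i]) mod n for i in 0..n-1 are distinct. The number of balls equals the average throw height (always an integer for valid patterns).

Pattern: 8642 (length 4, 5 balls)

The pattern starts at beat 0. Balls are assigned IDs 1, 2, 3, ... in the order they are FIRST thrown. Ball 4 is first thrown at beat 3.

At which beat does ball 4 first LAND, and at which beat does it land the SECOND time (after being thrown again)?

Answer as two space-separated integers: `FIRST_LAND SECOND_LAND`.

Answer: 5 11

Derivation:
Beat 0 (L): throw ball1 h=8 -> lands@8:L; in-air after throw: [b1@8:L]
Beat 1 (R): throw ball2 h=6 -> lands@7:R; in-air after throw: [b2@7:R b1@8:L]
Beat 2 (L): throw ball3 h=4 -> lands@6:L; in-air after throw: [b3@6:L b2@7:R b1@8:L]
Beat 3 (R): throw ball4 h=2 -> lands@5:R; in-air after throw: [b4@5:R b3@6:L b2@7:R b1@8:L]
Beat 4 (L): throw ball5 h=8 -> lands@12:L; in-air after throw: [b4@5:R b3@6:L b2@7:R b1@8:L b5@12:L]
Beat 5 (R): throw ball4 h=6 -> lands@11:R; in-air after throw: [b3@6:L b2@7:R b1@8:L b4@11:R b5@12:L]
Beat 6 (L): throw ball3 h=4 -> lands@10:L; in-air after throw: [b2@7:R b1@8:L b3@10:L b4@11:R b5@12:L]
Beat 7 (R): throw ball2 h=2 -> lands@9:R; in-air after throw: [b1@8:L b2@9:R b3@10:L b4@11:R b5@12:L]
Beat 8 (L): throw ball1 h=8 -> lands@16:L; in-air after throw: [b2@9:R b3@10:L b4@11:R b5@12:L b1@16:L]
Beat 9 (R): throw ball2 h=6 -> lands@15:R; in-air after throw: [b3@10:L b4@11:R b5@12:L b2@15:R b1@16:L]
Beat 10 (L): throw ball3 h=4 -> lands@14:L; in-air after throw: [b4@11:R b5@12:L b3@14:L b2@15:R b1@16:L]
Beat 11 (R): throw ball4 h=2 -> lands@13:R; in-air after throw: [b5@12:L b4@13:R b3@14:L b2@15:R b1@16:L]
Ball 4: thrown@3 h=2 -> first land @5; rethrown@5 h=6 -> second land @11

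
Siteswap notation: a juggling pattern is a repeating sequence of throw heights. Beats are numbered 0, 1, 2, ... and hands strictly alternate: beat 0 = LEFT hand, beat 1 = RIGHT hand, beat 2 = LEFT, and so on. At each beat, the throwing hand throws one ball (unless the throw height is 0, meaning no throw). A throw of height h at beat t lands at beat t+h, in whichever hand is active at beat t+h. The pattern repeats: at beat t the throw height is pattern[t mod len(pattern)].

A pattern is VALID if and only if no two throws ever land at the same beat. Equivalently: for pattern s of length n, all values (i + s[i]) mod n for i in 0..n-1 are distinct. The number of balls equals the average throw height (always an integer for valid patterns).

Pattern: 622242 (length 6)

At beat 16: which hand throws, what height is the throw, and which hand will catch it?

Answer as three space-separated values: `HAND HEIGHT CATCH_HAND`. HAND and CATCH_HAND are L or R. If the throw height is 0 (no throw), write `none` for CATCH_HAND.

Answer: L 4 L

Derivation:
Beat 16: 16 mod 2 = 0, so hand = L
Throw height = pattern[16 mod 6] = pattern[4] = 4
Lands at beat 16+4=20, 20 mod 2 = 0, so catch hand = L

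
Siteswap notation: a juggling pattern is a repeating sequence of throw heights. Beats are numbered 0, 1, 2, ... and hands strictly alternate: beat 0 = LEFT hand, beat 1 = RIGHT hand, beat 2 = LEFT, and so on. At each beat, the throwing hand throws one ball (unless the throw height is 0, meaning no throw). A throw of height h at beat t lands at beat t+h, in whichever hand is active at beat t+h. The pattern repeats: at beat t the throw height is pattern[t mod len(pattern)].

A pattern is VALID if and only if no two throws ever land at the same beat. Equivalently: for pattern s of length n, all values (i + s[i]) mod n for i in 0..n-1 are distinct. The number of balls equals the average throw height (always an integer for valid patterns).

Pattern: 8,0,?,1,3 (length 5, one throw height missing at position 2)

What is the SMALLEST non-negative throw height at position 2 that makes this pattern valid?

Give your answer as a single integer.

i=0: (0 + 8) mod 5 = 3
i=1: (1 + 0) mod 5 = 1
i=2: s[i]=? (unknown)
i=3: (3 + 1) mod 5 = 4
i=4: (4 + 3) mod 5 = 2
Known residues: [1, 2, 3, 4]; need a permutation of 0..4, so missing residue r = 0
Need (2 + s) mod 5 = 0; smallest s = (0 - 2) mod 5 = 3

Answer: 3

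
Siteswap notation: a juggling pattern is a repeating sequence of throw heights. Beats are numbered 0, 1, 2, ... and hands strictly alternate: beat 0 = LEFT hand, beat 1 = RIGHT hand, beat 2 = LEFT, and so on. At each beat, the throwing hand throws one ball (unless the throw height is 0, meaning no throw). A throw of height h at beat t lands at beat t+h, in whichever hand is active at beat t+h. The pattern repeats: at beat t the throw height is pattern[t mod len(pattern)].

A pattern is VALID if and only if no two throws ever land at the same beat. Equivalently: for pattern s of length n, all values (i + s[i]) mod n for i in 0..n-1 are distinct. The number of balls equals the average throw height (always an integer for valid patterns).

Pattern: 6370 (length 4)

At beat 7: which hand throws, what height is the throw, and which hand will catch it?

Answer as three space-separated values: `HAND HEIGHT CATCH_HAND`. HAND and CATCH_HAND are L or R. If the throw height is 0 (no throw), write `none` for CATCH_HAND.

Answer: R 0 none

Derivation:
Beat 7: 7 mod 2 = 1, so hand = R
Throw height = pattern[7 mod 4] = pattern[3] = 0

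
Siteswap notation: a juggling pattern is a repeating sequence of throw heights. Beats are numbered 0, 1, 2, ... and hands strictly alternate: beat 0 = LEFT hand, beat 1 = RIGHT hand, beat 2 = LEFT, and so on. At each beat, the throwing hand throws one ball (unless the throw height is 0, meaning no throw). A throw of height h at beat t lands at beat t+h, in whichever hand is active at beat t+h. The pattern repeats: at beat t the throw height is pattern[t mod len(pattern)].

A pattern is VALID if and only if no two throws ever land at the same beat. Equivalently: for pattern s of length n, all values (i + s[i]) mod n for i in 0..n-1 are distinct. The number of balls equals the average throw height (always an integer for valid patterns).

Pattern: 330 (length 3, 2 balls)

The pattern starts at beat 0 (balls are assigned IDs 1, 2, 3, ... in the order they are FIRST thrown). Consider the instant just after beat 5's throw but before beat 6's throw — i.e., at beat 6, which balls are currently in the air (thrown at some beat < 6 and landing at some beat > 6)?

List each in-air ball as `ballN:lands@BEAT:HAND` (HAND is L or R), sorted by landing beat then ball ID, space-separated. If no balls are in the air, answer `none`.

Answer: ball2:lands@7:R

Derivation:
Beat 0 (L): throw ball1 h=3 -> lands@3:R; in-air after throw: [b1@3:R]
Beat 1 (R): throw ball2 h=3 -> lands@4:L; in-air after throw: [b1@3:R b2@4:L]
Beat 3 (R): throw ball1 h=3 -> lands@6:L; in-air after throw: [b2@4:L b1@6:L]
Beat 4 (L): throw ball2 h=3 -> lands@7:R; in-air after throw: [b1@6:L b2@7:R]
Beat 6 (L): throw ball1 h=3 -> lands@9:R; in-air after throw: [b2@7:R b1@9:R]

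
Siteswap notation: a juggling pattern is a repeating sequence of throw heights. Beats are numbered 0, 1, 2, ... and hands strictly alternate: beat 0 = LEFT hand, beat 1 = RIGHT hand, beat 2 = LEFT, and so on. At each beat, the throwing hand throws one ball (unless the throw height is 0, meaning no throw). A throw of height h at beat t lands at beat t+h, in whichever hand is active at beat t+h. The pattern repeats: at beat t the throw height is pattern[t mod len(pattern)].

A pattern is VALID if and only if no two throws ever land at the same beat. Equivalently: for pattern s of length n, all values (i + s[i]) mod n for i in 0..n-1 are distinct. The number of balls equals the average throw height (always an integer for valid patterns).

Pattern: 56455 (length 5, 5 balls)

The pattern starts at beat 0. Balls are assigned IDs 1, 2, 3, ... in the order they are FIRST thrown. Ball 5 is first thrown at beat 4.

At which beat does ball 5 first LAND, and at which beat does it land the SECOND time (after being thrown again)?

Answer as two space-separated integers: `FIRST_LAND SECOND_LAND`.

Answer: 9 14

Derivation:
Beat 0 (L): throw ball1 h=5 -> lands@5:R; in-air after throw: [b1@5:R]
Beat 1 (R): throw ball2 h=6 -> lands@7:R; in-air after throw: [b1@5:R b2@7:R]
Beat 2 (L): throw ball3 h=4 -> lands@6:L; in-air after throw: [b1@5:R b3@6:L b2@7:R]
Beat 3 (R): throw ball4 h=5 -> lands@8:L; in-air after throw: [b1@5:R b3@6:L b2@7:R b4@8:L]
Beat 4 (L): throw ball5 h=5 -> lands@9:R; in-air after throw: [b1@5:R b3@6:L b2@7:R b4@8:L b5@9:R]
Beat 5 (R): throw ball1 h=5 -> lands@10:L; in-air after throw: [b3@6:L b2@7:R b4@8:L b5@9:R b1@10:L]
Beat 6 (L): throw ball3 h=6 -> lands@12:L; in-air after throw: [b2@7:R b4@8:L b5@9:R b1@10:L b3@12:L]
Beat 7 (R): throw ball2 h=4 -> lands@11:R; in-air after throw: [b4@8:L b5@9:R b1@10:L b2@11:R b3@12:L]
Beat 8 (L): throw ball4 h=5 -> lands@13:R; in-air after throw: [b5@9:R b1@10:L b2@11:R b3@12:L b4@13:R]
Beat 9 (R): throw ball5 h=5 -> lands@14:L; in-air after throw: [b1@10:L b2@11:R b3@12:L b4@13:R b5@14:L]
Beat 10 (L): throw ball1 h=5 -> lands@15:R; in-air after throw: [b2@11:R b3@12:L b4@13:R b5@14:L b1@15:R]
Beat 11 (R): throw ball2 h=6 -> lands@17:R; in-air after throw: [b3@12:L b4@13:R b5@14:L b1@15:R b2@17:R]
Ball 5: thrown@4 h=5 -> first land @9; rethrown@9 h=5 -> second land @14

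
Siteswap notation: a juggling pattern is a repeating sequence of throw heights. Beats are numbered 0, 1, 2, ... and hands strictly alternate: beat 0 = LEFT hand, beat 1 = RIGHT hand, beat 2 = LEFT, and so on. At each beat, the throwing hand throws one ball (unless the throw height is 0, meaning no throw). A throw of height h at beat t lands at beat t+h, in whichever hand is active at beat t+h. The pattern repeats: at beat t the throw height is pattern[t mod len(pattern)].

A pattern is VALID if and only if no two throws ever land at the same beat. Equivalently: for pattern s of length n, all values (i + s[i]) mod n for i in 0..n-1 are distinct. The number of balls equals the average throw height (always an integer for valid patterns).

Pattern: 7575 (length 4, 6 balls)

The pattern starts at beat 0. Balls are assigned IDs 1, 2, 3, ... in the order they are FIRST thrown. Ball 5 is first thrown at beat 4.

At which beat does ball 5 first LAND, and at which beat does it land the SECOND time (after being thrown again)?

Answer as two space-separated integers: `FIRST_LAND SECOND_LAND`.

Answer: 11 16

Derivation:
Beat 0 (L): throw ball1 h=7 -> lands@7:R; in-air after throw: [b1@7:R]
Beat 1 (R): throw ball2 h=5 -> lands@6:L; in-air after throw: [b2@6:L b1@7:R]
Beat 2 (L): throw ball3 h=7 -> lands@9:R; in-air after throw: [b2@6:L b1@7:R b3@9:R]
Beat 3 (R): throw ball4 h=5 -> lands@8:L; in-air after throw: [b2@6:L b1@7:R b4@8:L b3@9:R]
Beat 4 (L): throw ball5 h=7 -> lands@11:R; in-air after throw: [b2@6:L b1@7:R b4@8:L b3@9:R b5@11:R]
Beat 5 (R): throw ball6 h=5 -> lands@10:L; in-air after throw: [b2@6:L b1@7:R b4@8:L b3@9:R b6@10:L b5@11:R]
Beat 6 (L): throw ball2 h=7 -> lands@13:R; in-air after throw: [b1@7:R b4@8:L b3@9:R b6@10:L b5@11:R b2@13:R]
Beat 7 (R): throw ball1 h=5 -> lands@12:L; in-air after throw: [b4@8:L b3@9:R b6@10:L b5@11:R b1@12:L b2@13:R]
Beat 8 (L): throw ball4 h=7 -> lands@15:R; in-air after throw: [b3@9:R b6@10:L b5@11:R b1@12:L b2@13:R b4@15:R]
Beat 9 (R): throw ball3 h=5 -> lands@14:L; in-air after throw: [b6@10:L b5@11:R b1@12:L b2@13:R b3@14:L b4@15:R]
Beat 10 (L): throw ball6 h=7 -> lands@17:R; in-air after throw: [b5@11:R b1@12:L b2@13:R b3@14:L b4@15:R b6@17:R]
Beat 11 (R): throw ball5 h=5 -> lands@16:L; in-air after throw: [b1@12:L b2@13:R b3@14:L b4@15:R b5@16:L b6@17:R]
Beat 12 (L): throw ball1 h=7 -> lands@19:R; in-air after throw: [b2@13:R b3@14:L b4@15:R b5@16:L b6@17:R b1@19:R]
Beat 13 (R): throw ball2 h=5 -> lands@18:L; in-air after throw: [b3@14:L b4@15:R b5@16:L b6@17:R b2@18:L b1@19:R]
Beat 14 (L): throw ball3 h=7 -> lands@21:R; in-air after throw: [b4@15:R b5@16:L b6@17:R b2@18:L b1@19:R b3@21:R]
Ball 5: thrown@4 h=7 -> first land @11; rethrown@11 h=5 -> second land @16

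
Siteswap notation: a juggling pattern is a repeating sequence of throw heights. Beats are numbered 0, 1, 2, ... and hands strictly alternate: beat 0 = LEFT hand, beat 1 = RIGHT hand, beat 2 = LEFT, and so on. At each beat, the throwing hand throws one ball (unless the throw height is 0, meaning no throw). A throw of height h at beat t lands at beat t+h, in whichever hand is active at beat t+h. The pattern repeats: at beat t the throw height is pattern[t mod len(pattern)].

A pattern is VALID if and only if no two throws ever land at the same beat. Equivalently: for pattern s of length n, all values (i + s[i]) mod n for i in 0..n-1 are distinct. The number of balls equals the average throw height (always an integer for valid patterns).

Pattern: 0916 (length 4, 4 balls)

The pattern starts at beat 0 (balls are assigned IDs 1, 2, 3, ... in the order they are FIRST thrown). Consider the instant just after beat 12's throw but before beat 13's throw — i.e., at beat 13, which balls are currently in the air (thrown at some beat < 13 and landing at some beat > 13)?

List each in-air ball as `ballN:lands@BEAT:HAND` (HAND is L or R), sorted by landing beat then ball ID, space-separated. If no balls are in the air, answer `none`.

Beat 1 (R): throw ball1 h=9 -> lands@10:L; in-air after throw: [b1@10:L]
Beat 2 (L): throw ball2 h=1 -> lands@3:R; in-air after throw: [b2@3:R b1@10:L]
Beat 3 (R): throw ball2 h=6 -> lands@9:R; in-air after throw: [b2@9:R b1@10:L]
Beat 5 (R): throw ball3 h=9 -> lands@14:L; in-air after throw: [b2@9:R b1@10:L b3@14:L]
Beat 6 (L): throw ball4 h=1 -> lands@7:R; in-air after throw: [b4@7:R b2@9:R b1@10:L b3@14:L]
Beat 7 (R): throw ball4 h=6 -> lands@13:R; in-air after throw: [b2@9:R b1@10:L b4@13:R b3@14:L]
Beat 9 (R): throw ball2 h=9 -> lands@18:L; in-air after throw: [b1@10:L b4@13:R b3@14:L b2@18:L]
Beat 10 (L): throw ball1 h=1 -> lands@11:R; in-air after throw: [b1@11:R b4@13:R b3@14:L b2@18:L]
Beat 11 (R): throw ball1 h=6 -> lands@17:R; in-air after throw: [b4@13:R b3@14:L b1@17:R b2@18:L]
Beat 13 (R): throw ball4 h=9 -> lands@22:L; in-air after throw: [b3@14:L b1@17:R b2@18:L b4@22:L]

Answer: ball3:lands@14:L ball1:lands@17:R ball2:lands@18:L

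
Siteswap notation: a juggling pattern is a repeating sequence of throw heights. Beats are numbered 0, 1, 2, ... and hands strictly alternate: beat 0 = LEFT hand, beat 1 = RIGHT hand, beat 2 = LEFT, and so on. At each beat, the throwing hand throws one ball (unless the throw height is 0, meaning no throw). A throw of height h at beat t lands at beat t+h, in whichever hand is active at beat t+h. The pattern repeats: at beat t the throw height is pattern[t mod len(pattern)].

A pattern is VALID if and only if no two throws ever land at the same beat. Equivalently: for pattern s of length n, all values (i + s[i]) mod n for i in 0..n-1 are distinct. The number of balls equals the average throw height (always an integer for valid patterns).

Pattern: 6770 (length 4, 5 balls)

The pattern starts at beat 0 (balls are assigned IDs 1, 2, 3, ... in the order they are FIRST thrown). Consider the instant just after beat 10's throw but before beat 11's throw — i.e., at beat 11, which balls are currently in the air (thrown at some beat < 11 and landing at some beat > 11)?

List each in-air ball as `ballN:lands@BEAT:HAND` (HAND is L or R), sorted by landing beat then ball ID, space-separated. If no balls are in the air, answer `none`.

Beat 0 (L): throw ball1 h=6 -> lands@6:L; in-air after throw: [b1@6:L]
Beat 1 (R): throw ball2 h=7 -> lands@8:L; in-air after throw: [b1@6:L b2@8:L]
Beat 2 (L): throw ball3 h=7 -> lands@9:R; in-air after throw: [b1@6:L b2@8:L b3@9:R]
Beat 4 (L): throw ball4 h=6 -> lands@10:L; in-air after throw: [b1@6:L b2@8:L b3@9:R b4@10:L]
Beat 5 (R): throw ball5 h=7 -> lands@12:L; in-air after throw: [b1@6:L b2@8:L b3@9:R b4@10:L b5@12:L]
Beat 6 (L): throw ball1 h=7 -> lands@13:R; in-air after throw: [b2@8:L b3@9:R b4@10:L b5@12:L b1@13:R]
Beat 8 (L): throw ball2 h=6 -> lands@14:L; in-air after throw: [b3@9:R b4@10:L b5@12:L b1@13:R b2@14:L]
Beat 9 (R): throw ball3 h=7 -> lands@16:L; in-air after throw: [b4@10:L b5@12:L b1@13:R b2@14:L b3@16:L]
Beat 10 (L): throw ball4 h=7 -> lands@17:R; in-air after throw: [b5@12:L b1@13:R b2@14:L b3@16:L b4@17:R]

Answer: ball5:lands@12:L ball1:lands@13:R ball2:lands@14:L ball3:lands@16:L ball4:lands@17:R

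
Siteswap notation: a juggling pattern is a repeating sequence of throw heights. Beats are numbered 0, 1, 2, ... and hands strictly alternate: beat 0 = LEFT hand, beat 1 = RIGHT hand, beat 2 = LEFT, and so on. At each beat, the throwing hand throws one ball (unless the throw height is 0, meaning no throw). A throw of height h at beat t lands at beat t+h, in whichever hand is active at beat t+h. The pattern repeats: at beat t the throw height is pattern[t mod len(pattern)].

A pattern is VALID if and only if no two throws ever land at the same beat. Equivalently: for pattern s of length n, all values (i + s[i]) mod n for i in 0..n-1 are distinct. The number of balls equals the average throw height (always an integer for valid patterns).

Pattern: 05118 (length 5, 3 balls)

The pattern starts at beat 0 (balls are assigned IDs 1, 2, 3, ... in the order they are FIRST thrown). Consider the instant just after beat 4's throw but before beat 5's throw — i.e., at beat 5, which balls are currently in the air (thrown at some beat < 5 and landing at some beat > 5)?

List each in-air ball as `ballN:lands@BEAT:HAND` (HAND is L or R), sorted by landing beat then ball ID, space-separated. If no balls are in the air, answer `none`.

Beat 1 (R): throw ball1 h=5 -> lands@6:L; in-air after throw: [b1@6:L]
Beat 2 (L): throw ball2 h=1 -> lands@3:R; in-air after throw: [b2@3:R b1@6:L]
Beat 3 (R): throw ball2 h=1 -> lands@4:L; in-air after throw: [b2@4:L b1@6:L]
Beat 4 (L): throw ball2 h=8 -> lands@12:L; in-air after throw: [b1@6:L b2@12:L]

Answer: ball1:lands@6:L ball2:lands@12:L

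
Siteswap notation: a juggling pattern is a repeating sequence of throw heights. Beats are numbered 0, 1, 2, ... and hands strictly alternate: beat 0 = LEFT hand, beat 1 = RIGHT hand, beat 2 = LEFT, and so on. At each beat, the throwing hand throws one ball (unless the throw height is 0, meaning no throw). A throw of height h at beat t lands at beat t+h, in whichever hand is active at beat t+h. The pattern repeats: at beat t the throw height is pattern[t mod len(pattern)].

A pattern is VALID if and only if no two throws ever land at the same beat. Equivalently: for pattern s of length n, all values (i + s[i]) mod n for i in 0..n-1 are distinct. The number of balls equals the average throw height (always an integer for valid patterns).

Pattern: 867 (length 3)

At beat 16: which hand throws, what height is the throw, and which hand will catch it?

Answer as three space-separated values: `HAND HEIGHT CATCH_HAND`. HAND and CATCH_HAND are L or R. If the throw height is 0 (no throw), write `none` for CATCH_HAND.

Answer: L 6 L

Derivation:
Beat 16: 16 mod 2 = 0, so hand = L
Throw height = pattern[16 mod 3] = pattern[1] = 6
Lands at beat 16+6=22, 22 mod 2 = 0, so catch hand = L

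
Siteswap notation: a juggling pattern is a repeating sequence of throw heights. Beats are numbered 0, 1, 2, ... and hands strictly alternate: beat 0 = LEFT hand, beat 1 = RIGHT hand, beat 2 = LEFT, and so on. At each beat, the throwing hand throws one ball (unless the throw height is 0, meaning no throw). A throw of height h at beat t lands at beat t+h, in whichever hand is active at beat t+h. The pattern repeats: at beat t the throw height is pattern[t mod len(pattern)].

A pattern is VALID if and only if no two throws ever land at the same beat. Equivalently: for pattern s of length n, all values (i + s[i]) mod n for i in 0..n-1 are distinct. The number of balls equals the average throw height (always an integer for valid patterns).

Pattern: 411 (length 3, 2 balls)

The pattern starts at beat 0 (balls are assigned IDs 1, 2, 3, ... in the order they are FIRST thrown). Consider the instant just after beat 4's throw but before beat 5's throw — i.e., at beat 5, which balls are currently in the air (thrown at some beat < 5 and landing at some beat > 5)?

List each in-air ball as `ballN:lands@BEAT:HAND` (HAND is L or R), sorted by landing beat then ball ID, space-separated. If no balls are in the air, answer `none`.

Answer: ball2:lands@7:R

Derivation:
Beat 0 (L): throw ball1 h=4 -> lands@4:L; in-air after throw: [b1@4:L]
Beat 1 (R): throw ball2 h=1 -> lands@2:L; in-air after throw: [b2@2:L b1@4:L]
Beat 2 (L): throw ball2 h=1 -> lands@3:R; in-air after throw: [b2@3:R b1@4:L]
Beat 3 (R): throw ball2 h=4 -> lands@7:R; in-air after throw: [b1@4:L b2@7:R]
Beat 4 (L): throw ball1 h=1 -> lands@5:R; in-air after throw: [b1@5:R b2@7:R]
Beat 5 (R): throw ball1 h=1 -> lands@6:L; in-air after throw: [b1@6:L b2@7:R]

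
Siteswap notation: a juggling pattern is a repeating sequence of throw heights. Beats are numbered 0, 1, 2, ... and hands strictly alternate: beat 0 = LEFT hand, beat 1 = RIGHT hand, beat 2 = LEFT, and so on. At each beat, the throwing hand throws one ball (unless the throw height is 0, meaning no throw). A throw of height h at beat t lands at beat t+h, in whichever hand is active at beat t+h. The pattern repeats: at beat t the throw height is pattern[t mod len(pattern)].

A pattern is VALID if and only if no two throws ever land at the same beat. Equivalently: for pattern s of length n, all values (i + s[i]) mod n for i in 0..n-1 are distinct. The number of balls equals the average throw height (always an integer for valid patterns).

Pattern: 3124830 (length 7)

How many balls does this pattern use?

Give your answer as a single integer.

Pattern = [3, 1, 2, 4, 8, 3, 0], length n = 7
  position 0: throw height = 3, running sum = 3
  position 1: throw height = 1, running sum = 4
  position 2: throw height = 2, running sum = 6
  position 3: throw height = 4, running sum = 10
  position 4: throw height = 8, running sum = 18
  position 5: throw height = 3, running sum = 21
  position 6: throw height = 0, running sum = 21
Total sum = 21; balls = sum / n = 21 / 7 = 3

Answer: 3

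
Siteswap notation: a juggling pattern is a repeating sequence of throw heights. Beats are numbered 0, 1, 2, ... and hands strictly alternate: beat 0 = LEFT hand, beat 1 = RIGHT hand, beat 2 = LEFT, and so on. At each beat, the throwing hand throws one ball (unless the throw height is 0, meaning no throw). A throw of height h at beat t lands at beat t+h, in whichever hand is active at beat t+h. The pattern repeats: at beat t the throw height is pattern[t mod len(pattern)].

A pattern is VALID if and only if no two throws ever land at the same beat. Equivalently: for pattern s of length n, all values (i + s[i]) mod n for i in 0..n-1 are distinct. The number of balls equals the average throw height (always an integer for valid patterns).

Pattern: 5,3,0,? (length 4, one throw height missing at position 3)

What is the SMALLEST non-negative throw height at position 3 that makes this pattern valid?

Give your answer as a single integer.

i=0: (0 + 5) mod 4 = 1
i=1: (1 + 3) mod 4 = 0
i=2: (2 + 0) mod 4 = 2
i=3: s[i]=? (unknown)
Known residues: [0, 1, 2]; need a permutation of 0..3, so missing residue r = 3
Need (3 + s) mod 4 = 3; smallest s = (3 - 3) mod 4 = 0

Answer: 0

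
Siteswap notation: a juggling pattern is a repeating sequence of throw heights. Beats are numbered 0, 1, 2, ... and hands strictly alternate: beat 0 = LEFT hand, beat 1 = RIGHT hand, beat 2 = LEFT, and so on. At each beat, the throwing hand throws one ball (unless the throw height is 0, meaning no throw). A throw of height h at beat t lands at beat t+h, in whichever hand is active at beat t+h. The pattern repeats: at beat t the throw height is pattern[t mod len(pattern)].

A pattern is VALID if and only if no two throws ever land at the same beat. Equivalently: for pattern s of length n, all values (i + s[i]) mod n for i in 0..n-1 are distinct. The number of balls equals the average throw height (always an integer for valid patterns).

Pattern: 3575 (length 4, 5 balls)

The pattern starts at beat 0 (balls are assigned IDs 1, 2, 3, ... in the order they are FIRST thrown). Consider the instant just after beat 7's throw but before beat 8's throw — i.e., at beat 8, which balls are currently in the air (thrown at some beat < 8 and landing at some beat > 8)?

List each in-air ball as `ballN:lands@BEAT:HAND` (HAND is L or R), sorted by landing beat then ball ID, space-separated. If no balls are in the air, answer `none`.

Answer: ball3:lands@9:R ball5:lands@10:L ball4:lands@12:L ball2:lands@13:R

Derivation:
Beat 0 (L): throw ball1 h=3 -> lands@3:R; in-air after throw: [b1@3:R]
Beat 1 (R): throw ball2 h=5 -> lands@6:L; in-air after throw: [b1@3:R b2@6:L]
Beat 2 (L): throw ball3 h=7 -> lands@9:R; in-air after throw: [b1@3:R b2@6:L b3@9:R]
Beat 3 (R): throw ball1 h=5 -> lands@8:L; in-air after throw: [b2@6:L b1@8:L b3@9:R]
Beat 4 (L): throw ball4 h=3 -> lands@7:R; in-air after throw: [b2@6:L b4@7:R b1@8:L b3@9:R]
Beat 5 (R): throw ball5 h=5 -> lands@10:L; in-air after throw: [b2@6:L b4@7:R b1@8:L b3@9:R b5@10:L]
Beat 6 (L): throw ball2 h=7 -> lands@13:R; in-air after throw: [b4@7:R b1@8:L b3@9:R b5@10:L b2@13:R]
Beat 7 (R): throw ball4 h=5 -> lands@12:L; in-air after throw: [b1@8:L b3@9:R b5@10:L b4@12:L b2@13:R]
Beat 8 (L): throw ball1 h=3 -> lands@11:R; in-air after throw: [b3@9:R b5@10:L b1@11:R b4@12:L b2@13:R]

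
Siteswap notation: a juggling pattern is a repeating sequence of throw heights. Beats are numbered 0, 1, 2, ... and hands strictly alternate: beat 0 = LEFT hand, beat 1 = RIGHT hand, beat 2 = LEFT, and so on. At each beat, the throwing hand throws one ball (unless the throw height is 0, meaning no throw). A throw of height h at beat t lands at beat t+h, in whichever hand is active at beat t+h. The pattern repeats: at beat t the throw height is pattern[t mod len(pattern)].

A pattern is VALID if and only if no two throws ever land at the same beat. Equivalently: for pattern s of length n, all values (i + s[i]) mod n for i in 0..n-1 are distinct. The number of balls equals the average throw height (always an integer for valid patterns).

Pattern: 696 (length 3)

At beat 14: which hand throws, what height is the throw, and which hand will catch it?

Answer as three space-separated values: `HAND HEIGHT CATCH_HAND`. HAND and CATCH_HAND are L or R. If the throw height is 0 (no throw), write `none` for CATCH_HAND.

Beat 14: 14 mod 2 = 0, so hand = L
Throw height = pattern[14 mod 3] = pattern[2] = 6
Lands at beat 14+6=20, 20 mod 2 = 0, so catch hand = L

Answer: L 6 L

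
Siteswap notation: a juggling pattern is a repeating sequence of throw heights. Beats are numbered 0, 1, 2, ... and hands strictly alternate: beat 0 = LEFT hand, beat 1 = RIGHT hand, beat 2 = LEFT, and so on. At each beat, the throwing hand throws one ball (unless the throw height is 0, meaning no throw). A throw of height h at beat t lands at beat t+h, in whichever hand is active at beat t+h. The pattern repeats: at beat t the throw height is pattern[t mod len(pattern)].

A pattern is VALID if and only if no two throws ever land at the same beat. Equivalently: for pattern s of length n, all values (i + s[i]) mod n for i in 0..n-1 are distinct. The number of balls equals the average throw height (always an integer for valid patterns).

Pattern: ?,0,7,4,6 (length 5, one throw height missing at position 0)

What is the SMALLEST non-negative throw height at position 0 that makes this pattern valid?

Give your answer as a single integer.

Answer: 3

Derivation:
i=0: s[i]=? (unknown)
i=1: (1 + 0) mod 5 = 1
i=2: (2 + 7) mod 5 = 4
i=3: (3 + 4) mod 5 = 2
i=4: (4 + 6) mod 5 = 0
Known residues: [0, 1, 2, 4]; need a permutation of 0..4, so missing residue r = 3
Need (0 + s) mod 5 = 3; smallest s = (3 - 0) mod 5 = 3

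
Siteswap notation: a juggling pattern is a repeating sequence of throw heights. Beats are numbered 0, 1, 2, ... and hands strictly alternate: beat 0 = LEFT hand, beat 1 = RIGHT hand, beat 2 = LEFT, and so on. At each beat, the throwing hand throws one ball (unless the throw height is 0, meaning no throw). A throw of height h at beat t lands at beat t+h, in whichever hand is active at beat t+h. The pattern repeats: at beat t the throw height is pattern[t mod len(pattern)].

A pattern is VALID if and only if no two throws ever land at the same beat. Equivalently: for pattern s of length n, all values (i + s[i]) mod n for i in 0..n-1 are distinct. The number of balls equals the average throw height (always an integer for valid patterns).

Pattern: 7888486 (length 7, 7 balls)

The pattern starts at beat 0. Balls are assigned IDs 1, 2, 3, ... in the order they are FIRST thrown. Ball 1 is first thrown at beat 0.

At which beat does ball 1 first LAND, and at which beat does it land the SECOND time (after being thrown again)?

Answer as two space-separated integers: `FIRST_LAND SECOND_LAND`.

Answer: 7 14

Derivation:
Beat 0 (L): throw ball1 h=7 -> lands@7:R; in-air after throw: [b1@7:R]
Beat 1 (R): throw ball2 h=8 -> lands@9:R; in-air after throw: [b1@7:R b2@9:R]
Beat 2 (L): throw ball3 h=8 -> lands@10:L; in-air after throw: [b1@7:R b2@9:R b3@10:L]
Beat 3 (R): throw ball4 h=8 -> lands@11:R; in-air after throw: [b1@7:R b2@9:R b3@10:L b4@11:R]
Beat 4 (L): throw ball5 h=4 -> lands@8:L; in-air after throw: [b1@7:R b5@8:L b2@9:R b3@10:L b4@11:R]
Beat 5 (R): throw ball6 h=8 -> lands@13:R; in-air after throw: [b1@7:R b5@8:L b2@9:R b3@10:L b4@11:R b6@13:R]
Beat 6 (L): throw ball7 h=6 -> lands@12:L; in-air after throw: [b1@7:R b5@8:L b2@9:R b3@10:L b4@11:R b7@12:L b6@13:R]
Beat 7 (R): throw ball1 h=7 -> lands@14:L; in-air after throw: [b5@8:L b2@9:R b3@10:L b4@11:R b7@12:L b6@13:R b1@14:L]
Beat 8 (L): throw ball5 h=8 -> lands@16:L; in-air after throw: [b2@9:R b3@10:L b4@11:R b7@12:L b6@13:R b1@14:L b5@16:L]
Beat 9 (R): throw ball2 h=8 -> lands@17:R; in-air after throw: [b3@10:L b4@11:R b7@12:L b6@13:R b1@14:L b5@16:L b2@17:R]
Beat 10 (L): throw ball3 h=8 -> lands@18:L; in-air after throw: [b4@11:R b7@12:L b6@13:R b1@14:L b5@16:L b2@17:R b3@18:L]
Beat 11 (R): throw ball4 h=4 -> lands@15:R; in-air after throw: [b7@12:L b6@13:R b1@14:L b4@15:R b5@16:L b2@17:R b3@18:L]
Beat 12 (L): throw ball7 h=8 -> lands@20:L; in-air after throw: [b6@13:R b1@14:L b4@15:R b5@16:L b2@17:R b3@18:L b7@20:L]
Beat 13 (R): throw ball6 h=6 -> lands@19:R; in-air after throw: [b1@14:L b4@15:R b5@16:L b2@17:R b3@18:L b6@19:R b7@20:L]
Beat 14 (L): throw ball1 h=7 -> lands@21:R; in-air after throw: [b4@15:R b5@16:L b2@17:R b3@18:L b6@19:R b7@20:L b1@21:R]
Ball 1: thrown@0 h=7 -> first land @7; rethrown@7 h=7 -> second land @14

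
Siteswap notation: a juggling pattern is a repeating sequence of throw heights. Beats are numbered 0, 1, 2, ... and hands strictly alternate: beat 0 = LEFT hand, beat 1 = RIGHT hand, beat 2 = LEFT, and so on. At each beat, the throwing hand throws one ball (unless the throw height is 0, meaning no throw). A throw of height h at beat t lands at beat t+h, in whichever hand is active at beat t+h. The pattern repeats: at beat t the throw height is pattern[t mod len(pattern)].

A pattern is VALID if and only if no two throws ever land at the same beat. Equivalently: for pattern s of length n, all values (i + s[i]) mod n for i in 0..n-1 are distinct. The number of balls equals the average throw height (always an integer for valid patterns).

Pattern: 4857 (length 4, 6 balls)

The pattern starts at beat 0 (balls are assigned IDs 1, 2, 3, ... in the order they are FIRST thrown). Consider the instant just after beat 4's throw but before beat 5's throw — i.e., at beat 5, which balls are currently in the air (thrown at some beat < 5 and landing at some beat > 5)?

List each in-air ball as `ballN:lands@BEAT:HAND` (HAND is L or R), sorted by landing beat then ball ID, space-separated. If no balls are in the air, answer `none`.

Answer: ball3:lands@7:R ball1:lands@8:L ball2:lands@9:R ball4:lands@10:L

Derivation:
Beat 0 (L): throw ball1 h=4 -> lands@4:L; in-air after throw: [b1@4:L]
Beat 1 (R): throw ball2 h=8 -> lands@9:R; in-air after throw: [b1@4:L b2@9:R]
Beat 2 (L): throw ball3 h=5 -> lands@7:R; in-air after throw: [b1@4:L b3@7:R b2@9:R]
Beat 3 (R): throw ball4 h=7 -> lands@10:L; in-air after throw: [b1@4:L b3@7:R b2@9:R b4@10:L]
Beat 4 (L): throw ball1 h=4 -> lands@8:L; in-air after throw: [b3@7:R b1@8:L b2@9:R b4@10:L]
Beat 5 (R): throw ball5 h=8 -> lands@13:R; in-air after throw: [b3@7:R b1@8:L b2@9:R b4@10:L b5@13:R]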